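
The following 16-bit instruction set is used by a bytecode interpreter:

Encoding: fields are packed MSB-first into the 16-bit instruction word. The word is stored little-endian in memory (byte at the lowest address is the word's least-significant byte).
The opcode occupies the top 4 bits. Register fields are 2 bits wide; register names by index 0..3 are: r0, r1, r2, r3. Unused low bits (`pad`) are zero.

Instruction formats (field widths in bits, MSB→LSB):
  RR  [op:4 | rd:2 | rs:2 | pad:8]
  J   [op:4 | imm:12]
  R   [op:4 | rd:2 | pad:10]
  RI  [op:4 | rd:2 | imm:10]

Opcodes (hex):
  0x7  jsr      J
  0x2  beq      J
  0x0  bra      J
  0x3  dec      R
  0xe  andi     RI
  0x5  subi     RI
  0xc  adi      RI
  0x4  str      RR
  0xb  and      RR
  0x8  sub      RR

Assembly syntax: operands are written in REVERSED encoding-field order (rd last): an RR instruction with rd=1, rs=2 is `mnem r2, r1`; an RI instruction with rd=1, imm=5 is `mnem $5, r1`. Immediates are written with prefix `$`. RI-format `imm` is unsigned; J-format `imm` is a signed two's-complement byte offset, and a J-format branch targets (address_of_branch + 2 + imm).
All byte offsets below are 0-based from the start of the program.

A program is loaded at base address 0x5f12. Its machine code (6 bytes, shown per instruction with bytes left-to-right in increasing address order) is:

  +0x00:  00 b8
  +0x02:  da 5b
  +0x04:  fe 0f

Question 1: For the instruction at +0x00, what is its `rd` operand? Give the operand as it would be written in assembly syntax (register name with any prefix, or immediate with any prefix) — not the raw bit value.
@+00  little-endian(00 b8) = 0xb800
  top 4b → 0xb → and [RR]
  rd: (w>>10)&0x3=0x2 → r2
  rs: (w>>8)&0x3=0x0 → r0

r2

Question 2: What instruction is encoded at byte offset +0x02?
@+02  little-endian(da 5b) = 0x5bda
  top 4b → 0x5 → subi [RI]
  rd@[11:10]=0x2 ⇒ r2
  imm@[9:0]=0x3da ⇒ $986

subi $986, r2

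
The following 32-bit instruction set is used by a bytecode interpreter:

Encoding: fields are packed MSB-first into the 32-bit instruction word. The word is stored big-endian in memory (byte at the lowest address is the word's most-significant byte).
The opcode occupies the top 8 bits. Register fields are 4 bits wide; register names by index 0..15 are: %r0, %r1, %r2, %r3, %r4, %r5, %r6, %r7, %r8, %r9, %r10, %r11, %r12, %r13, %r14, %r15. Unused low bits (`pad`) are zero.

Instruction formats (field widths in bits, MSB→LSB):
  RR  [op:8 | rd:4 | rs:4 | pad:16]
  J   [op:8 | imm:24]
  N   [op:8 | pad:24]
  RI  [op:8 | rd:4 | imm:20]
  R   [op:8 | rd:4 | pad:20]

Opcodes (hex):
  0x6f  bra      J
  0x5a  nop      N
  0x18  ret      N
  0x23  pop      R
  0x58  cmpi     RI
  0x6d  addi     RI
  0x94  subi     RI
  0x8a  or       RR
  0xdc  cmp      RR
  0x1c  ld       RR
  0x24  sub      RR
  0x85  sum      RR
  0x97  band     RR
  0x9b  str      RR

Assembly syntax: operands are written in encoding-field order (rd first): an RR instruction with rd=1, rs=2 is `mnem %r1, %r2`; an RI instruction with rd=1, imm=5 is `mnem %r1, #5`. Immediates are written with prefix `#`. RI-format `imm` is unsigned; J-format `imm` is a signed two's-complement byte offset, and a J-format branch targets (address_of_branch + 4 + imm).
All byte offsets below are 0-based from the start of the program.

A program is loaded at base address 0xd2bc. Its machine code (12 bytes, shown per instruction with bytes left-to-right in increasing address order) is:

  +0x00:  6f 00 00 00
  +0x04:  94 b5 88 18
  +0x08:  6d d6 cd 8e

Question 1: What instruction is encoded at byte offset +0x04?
+0x04: 94 b5 88 18 ⇒ word 0x94b58818 (big)
  opcode bits[31:24]=0x94: subi/RI
  rd@[23:20]=0xb ⇒ %r11
  imm@[19:0]=0x58818 ⇒ #362520

subi %r11, #362520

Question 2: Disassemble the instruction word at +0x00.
off 0x00: read 6f 00 00 00 as big → 0x6f000000
  opcode bits[31:24]=0x6f: bra/J
  imm: (w>>0)&0xffffff=0x0 → #0

bra #0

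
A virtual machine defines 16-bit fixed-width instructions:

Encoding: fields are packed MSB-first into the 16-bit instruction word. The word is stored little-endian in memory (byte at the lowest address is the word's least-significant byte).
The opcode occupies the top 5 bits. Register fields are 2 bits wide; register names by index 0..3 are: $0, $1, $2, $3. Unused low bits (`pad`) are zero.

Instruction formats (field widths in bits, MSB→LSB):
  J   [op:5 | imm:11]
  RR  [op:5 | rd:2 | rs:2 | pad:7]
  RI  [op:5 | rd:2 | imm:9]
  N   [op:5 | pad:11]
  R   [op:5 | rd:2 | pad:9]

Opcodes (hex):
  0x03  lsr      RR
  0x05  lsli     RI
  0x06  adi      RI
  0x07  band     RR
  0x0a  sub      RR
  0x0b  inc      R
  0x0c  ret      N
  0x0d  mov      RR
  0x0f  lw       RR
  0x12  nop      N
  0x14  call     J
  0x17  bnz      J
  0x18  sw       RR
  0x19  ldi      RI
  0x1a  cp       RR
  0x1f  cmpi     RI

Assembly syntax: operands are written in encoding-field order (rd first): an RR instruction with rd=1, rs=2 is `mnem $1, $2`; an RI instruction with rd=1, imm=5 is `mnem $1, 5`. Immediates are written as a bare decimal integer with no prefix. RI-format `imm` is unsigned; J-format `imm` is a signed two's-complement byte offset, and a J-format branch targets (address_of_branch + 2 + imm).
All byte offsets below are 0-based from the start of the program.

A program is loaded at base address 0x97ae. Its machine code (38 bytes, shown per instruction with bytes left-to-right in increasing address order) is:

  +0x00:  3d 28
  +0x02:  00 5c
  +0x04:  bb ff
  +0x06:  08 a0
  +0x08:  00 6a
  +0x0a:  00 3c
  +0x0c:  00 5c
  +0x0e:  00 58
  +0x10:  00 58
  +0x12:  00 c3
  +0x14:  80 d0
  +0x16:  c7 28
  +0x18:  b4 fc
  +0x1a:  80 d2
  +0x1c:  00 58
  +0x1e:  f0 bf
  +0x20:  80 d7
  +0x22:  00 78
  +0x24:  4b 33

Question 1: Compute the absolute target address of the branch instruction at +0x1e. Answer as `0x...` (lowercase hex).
0x97be

off 0x1e: read f0 bf as little → 0xbff0
  top 5b → 0x17 → bnz [J]
  imm: (w>>0)&0x7ff=0x7f0 (s11→-16) → -16
  target = base 0x97ae + off 0x1e + 2 + imm -16 = 0x97be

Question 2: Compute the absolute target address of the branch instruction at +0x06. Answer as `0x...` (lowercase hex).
0x97be

+0x06: 08 a0 ⇒ word 0xa008 (little)
  op=0xa008>>11=0x14 ⇒ call (J)
  [10:0] imm=8 = 8
  target = base 0x97ae + off 0x06 + 2 + imm 8 = 0x97be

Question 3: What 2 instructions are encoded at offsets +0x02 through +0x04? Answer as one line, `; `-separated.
inc $2; cmpi $3, 443

[02] 00 5c → 0x5c00
  top 5b → 0xb → inc [R]
  rd@[10:9]=0x2 ⇒ $2
[04] bb ff → 0xffbb
  top 5b → 0x1f → cmpi [RI]
  rd@[10:9]=0x3 ⇒ $3
  imm@[8:0]=0x1bb ⇒ 443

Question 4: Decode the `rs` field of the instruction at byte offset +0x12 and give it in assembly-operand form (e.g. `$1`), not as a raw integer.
@+12  little-endian(00 c3) = 0xc300
  opcode bits[15:11]=0x18: sw/RR
  rd@[10:9]=0x1 ⇒ $1
  rs@[8:7]=0x2 ⇒ $2

$2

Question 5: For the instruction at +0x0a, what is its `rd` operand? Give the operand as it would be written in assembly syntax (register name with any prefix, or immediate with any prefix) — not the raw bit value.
@+0a  little-endian(00 3c) = 0x3c00
  top 5b → 0x7 → band [RR]
  [10:9] rd=2 = $2
  [8:7] rs=0 = $0

$2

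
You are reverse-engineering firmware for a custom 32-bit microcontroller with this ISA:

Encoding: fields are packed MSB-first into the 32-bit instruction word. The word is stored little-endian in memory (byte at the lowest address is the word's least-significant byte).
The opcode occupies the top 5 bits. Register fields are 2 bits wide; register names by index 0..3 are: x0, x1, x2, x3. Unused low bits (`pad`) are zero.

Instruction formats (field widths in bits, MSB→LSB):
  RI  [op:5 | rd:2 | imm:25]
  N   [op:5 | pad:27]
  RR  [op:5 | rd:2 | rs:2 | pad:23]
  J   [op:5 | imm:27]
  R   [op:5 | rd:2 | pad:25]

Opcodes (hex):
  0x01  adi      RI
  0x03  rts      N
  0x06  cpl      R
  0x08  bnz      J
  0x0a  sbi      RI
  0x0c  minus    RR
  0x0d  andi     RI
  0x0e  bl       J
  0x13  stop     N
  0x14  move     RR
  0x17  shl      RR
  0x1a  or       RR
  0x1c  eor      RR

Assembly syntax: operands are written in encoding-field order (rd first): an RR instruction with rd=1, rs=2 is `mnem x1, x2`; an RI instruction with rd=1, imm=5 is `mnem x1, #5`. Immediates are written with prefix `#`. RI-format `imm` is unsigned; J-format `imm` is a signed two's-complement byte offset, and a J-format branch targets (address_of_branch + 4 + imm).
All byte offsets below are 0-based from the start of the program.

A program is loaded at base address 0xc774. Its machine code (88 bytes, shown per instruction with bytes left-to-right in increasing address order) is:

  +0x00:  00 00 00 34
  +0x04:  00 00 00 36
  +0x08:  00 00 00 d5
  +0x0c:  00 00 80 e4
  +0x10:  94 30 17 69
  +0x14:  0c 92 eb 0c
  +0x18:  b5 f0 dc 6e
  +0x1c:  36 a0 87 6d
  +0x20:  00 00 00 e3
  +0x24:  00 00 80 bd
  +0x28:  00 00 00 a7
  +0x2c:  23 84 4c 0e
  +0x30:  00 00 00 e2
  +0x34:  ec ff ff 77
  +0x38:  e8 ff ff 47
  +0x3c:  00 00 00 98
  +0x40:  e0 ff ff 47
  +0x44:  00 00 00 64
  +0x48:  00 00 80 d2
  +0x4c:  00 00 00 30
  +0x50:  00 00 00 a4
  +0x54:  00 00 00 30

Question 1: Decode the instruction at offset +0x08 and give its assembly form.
+0x08: 00 00 00 d5 ⇒ word 0xd5000000 (little)
  top 5b → 0x1a → or [RR]
  rd: (w>>25)&0x3=0x2 → x2
  rs: (w>>23)&0x3=0x2 → x2

or x2, x2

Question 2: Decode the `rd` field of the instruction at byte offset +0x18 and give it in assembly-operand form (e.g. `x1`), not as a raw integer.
x3

off 0x18: read b5 f0 dc 6e as little → 0x6edcf0b5
  top 5b → 0xd → andi [RI]
  rd: (w>>25)&0x3=0x3 → x3
  imm: (w>>0)&0x1ffffff=0xdcf0b5 → #14479541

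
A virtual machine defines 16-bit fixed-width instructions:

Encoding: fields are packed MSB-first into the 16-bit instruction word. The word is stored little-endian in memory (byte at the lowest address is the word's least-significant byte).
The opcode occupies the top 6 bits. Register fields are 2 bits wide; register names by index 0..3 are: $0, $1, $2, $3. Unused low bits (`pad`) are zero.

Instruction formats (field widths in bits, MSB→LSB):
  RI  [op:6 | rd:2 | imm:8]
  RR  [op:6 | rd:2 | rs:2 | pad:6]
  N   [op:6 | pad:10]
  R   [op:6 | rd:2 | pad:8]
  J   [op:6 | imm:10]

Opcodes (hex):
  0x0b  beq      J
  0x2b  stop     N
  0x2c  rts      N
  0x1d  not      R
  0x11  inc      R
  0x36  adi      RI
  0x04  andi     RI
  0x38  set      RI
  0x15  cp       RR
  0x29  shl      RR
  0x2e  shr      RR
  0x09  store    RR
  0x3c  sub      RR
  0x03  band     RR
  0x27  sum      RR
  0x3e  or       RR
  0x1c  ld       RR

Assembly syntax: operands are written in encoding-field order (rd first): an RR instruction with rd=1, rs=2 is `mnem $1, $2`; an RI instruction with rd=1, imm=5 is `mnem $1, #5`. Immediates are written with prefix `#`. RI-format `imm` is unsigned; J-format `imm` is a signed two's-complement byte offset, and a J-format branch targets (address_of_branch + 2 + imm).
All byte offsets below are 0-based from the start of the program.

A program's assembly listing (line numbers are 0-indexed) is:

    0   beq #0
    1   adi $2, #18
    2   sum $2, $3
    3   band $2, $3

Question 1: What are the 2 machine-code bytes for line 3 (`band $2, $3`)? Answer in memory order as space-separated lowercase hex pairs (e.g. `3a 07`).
line 3 (band): pack op=0x3:6|rd=2:2|rs=3:2|pad=0:6 = 0x0ec0; little→ c0 0e

c0 0e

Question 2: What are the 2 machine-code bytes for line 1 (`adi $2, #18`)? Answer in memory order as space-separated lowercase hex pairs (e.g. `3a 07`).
line 1 (adi): pack op=0x36:6|rd=2:2|imm=18:8 = 0xda12; little→ 12 da

12 da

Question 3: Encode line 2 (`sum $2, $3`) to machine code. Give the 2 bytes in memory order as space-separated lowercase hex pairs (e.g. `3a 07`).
L2: sum op=0x27:6|rd=2:2|rs=3:2|pad=0:6 ⇒ 0x9ec0 ⇒ little c0 9e

c0 9e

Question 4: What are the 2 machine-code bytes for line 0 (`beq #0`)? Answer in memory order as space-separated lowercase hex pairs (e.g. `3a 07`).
L0: beq op=0xb:6|imm=0:10 ⇒ 0x2c00 ⇒ little 00 2c

00 2c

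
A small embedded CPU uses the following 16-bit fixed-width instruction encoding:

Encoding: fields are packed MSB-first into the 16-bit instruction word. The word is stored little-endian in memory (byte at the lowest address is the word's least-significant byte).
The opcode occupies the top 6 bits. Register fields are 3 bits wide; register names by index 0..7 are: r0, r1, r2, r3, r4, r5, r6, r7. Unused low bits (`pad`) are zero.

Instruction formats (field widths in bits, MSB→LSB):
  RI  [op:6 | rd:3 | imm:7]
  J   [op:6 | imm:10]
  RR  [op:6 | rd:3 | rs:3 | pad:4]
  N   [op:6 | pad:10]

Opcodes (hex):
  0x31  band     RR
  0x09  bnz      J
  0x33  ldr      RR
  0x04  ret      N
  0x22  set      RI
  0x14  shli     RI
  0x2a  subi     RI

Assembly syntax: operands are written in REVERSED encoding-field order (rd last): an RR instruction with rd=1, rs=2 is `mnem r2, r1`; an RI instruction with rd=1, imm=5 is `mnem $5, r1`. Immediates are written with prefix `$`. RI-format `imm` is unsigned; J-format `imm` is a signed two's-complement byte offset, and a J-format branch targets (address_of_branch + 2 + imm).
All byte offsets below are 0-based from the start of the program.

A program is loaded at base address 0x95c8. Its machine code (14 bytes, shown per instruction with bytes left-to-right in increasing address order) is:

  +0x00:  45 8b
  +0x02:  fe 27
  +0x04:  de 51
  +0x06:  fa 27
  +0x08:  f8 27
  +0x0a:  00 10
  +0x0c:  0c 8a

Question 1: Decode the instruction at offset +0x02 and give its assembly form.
bnz $-2

@+02  little-endian(fe 27) = 0x27fe
  top 6b → 0x9 → bnz [J]
  imm: (w>>0)&0x3ff=0x3fe (s10→-2) → $-2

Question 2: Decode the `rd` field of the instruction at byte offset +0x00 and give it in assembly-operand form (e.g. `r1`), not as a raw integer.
r6

off 0x00: read 45 8b as little → 0x8b45
  top 6b → 0x22 → set [RI]
  rd@[9:7]=0x6 ⇒ r6
  imm@[6:0]=0x45 ⇒ $69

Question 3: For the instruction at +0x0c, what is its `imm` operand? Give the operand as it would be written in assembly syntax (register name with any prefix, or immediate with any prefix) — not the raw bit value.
+0x0c: 0c 8a ⇒ word 0x8a0c (little)
  op=0x8a0c>>10=0x22 ⇒ set (RI)
  [9:7] rd=4 = r4
  [6:0] imm=12 = $12

$12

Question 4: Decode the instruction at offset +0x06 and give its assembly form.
[06] fa 27 → 0x27fa
  opcode bits[15:10]=0x9: bnz/J
  imm@[9:0]=0x3fa (s10→-6) ⇒ $-6

bnz $-6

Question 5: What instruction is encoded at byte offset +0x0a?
ret

off 0x0a: read 00 10 as little → 0x1000
  top 6b → 0x4 → ret [N]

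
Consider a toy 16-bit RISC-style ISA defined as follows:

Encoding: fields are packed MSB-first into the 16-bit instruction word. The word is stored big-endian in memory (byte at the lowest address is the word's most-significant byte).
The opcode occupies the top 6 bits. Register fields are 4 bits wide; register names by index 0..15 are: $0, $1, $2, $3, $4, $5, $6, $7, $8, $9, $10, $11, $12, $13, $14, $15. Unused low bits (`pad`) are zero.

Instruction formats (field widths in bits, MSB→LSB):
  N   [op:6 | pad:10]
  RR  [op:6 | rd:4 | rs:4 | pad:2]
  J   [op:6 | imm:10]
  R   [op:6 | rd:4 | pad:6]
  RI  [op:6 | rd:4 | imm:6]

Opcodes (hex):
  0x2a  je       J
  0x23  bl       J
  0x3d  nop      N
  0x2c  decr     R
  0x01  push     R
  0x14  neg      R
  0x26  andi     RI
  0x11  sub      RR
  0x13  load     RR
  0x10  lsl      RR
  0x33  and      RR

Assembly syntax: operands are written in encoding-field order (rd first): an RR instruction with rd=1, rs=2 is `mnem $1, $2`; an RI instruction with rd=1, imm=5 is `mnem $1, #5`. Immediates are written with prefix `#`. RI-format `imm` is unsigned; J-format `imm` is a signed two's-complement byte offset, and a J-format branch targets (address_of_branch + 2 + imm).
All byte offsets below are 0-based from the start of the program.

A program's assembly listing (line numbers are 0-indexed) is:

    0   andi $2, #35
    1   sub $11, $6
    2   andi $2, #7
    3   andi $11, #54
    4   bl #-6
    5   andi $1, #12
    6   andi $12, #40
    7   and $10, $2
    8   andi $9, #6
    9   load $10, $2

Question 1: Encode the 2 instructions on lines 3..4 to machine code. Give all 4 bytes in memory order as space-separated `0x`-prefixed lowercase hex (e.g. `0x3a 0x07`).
3. andi fields op=0x26:6|rd=11:4|imm=54:6 → word 9af6h → 9a f6
4. bl fields op=0x23:6|imm=-6:10 → word 8ffah → 8f fa

0x9a 0xf6 0x8f 0xfa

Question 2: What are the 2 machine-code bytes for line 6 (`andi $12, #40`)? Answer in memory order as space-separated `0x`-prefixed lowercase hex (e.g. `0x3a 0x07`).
0x9b 0x28

6. andi fields op=0x26:6|rd=12:4|imm=40:6 → word 9b28h → 9b 28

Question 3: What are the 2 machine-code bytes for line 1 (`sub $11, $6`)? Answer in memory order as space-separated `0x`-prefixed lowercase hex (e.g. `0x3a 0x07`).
0x46 0xd8

L1: sub op=0x11:6|rd=11:4|rs=6:4|pad=0:2 ⇒ 0x46d8 ⇒ big 46 d8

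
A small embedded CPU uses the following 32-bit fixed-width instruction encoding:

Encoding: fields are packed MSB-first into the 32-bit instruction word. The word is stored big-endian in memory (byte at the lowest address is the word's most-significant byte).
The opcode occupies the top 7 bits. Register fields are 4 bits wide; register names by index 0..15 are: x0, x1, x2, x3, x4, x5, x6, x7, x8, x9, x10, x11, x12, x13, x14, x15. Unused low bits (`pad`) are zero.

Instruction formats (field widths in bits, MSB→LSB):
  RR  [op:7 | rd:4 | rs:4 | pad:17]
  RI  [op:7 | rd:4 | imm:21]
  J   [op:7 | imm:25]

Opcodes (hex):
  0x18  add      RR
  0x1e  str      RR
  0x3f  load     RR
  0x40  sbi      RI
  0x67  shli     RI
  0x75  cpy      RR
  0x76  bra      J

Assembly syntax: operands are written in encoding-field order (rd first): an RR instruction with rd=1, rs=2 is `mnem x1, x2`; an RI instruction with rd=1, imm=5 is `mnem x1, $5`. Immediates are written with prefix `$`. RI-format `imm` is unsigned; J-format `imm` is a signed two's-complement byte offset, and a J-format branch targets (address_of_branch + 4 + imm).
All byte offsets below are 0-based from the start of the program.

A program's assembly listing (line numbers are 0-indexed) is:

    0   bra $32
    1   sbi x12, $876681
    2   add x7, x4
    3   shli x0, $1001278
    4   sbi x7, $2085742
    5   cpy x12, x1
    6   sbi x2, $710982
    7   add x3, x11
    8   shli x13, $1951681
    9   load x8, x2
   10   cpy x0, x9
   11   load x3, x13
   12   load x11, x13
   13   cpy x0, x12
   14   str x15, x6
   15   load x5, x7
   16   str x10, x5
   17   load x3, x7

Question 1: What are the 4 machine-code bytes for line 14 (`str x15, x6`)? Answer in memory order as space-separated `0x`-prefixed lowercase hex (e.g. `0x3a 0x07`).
line 14 (str): pack op=0x1e:7|rd=15:4|rs=6:4|pad=0:17 = 0x3dec0000; big→ 3d ec 00 00

0x3d 0xec 0x00 0x00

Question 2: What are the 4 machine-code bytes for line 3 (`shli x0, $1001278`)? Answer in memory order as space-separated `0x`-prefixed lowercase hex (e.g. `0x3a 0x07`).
0xce 0x0f 0x47 0x3e

L3: shli op=0x67:7|rd=0:4|imm=1001278:21 ⇒ 0xce0f473e ⇒ big ce 0f 47 3e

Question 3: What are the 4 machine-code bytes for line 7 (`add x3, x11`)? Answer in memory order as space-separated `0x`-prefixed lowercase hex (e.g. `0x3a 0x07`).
0x30 0x76 0x00 0x00

L7: add op=0x18:7|rd=3:4|rs=11:4|pad=0:17 ⇒ 0x30760000 ⇒ big 30 76 00 00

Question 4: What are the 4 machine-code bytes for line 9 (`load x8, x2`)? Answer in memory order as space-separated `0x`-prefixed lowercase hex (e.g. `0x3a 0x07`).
L9: load op=0x3f:7|rd=8:4|rs=2:4|pad=0:17 ⇒ 0x7f040000 ⇒ big 7f 04 00 00

0x7f 0x04 0x00 0x00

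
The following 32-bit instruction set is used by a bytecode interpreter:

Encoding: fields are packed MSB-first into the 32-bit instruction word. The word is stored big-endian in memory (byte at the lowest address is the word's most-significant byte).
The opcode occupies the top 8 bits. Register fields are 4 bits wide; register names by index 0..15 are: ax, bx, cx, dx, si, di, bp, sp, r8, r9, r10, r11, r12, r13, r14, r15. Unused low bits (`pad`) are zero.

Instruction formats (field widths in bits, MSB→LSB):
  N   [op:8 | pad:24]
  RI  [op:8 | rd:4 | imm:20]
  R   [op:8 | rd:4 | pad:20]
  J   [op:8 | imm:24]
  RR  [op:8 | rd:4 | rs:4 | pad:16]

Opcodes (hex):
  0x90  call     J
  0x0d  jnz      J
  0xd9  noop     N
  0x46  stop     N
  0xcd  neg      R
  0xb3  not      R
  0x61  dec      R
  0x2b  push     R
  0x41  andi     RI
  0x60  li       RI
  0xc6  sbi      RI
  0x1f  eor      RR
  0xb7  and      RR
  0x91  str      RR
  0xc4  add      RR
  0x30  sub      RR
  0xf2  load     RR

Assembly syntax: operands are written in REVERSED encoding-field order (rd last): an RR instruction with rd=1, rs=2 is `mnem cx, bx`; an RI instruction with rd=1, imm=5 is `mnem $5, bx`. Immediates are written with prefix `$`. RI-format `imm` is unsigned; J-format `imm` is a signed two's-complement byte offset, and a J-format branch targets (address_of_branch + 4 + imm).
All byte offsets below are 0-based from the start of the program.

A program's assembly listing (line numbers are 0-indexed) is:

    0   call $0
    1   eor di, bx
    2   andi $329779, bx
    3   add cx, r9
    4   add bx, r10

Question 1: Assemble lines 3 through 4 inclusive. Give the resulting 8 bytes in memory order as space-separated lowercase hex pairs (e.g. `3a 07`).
c4 92 00 00 c4 a1 00 00

L3: add op=0xc4:8|rd=9:4|rs=2:4|pad=0:16 ⇒ 0xc4920000 ⇒ big c4 92 00 00
L4: add op=0xc4:8|rd=10:4|rs=1:4|pad=0:16 ⇒ 0xc4a10000 ⇒ big c4 a1 00 00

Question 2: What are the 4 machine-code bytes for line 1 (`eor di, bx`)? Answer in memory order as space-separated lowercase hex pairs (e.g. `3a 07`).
1f 15 00 00

L1: eor op=0x1f:8|rd=1:4|rs=5:4|pad=0:16 ⇒ 0x1f150000 ⇒ big 1f 15 00 00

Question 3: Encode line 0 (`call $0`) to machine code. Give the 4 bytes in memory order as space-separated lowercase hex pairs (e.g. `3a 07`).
L0: call op=0x90:8|imm=0:24 ⇒ 0x90000000 ⇒ big 90 00 00 00

90 00 00 00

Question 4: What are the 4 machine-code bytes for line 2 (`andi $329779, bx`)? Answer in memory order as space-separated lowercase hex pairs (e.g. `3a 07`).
L2: andi op=0x41:8|rd=1:4|imm=329779:20 ⇒ 0x41150833 ⇒ big 41 15 08 33

41 15 08 33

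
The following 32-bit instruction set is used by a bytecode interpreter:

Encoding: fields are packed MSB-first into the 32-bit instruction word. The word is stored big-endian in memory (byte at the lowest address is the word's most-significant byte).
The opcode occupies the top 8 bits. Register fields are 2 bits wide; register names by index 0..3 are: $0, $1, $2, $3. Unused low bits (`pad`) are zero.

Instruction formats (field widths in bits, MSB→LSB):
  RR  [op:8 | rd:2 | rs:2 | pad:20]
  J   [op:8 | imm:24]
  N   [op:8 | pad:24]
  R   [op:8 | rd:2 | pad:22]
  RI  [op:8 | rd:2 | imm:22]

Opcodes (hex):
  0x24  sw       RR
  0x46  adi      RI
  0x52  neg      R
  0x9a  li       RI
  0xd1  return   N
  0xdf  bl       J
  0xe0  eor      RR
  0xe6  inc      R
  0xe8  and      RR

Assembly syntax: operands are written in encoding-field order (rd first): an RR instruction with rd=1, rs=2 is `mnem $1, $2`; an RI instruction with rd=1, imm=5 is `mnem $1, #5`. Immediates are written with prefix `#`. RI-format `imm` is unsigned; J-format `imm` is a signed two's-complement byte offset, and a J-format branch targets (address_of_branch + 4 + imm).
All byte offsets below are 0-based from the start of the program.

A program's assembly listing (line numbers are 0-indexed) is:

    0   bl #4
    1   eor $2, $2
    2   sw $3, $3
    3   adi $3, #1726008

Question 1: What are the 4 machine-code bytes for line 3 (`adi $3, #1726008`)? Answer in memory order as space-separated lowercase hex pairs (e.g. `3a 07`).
3. adi fields op=0x46:8|rd=3:2|imm=1726008:22 → word 46da5638h → 46 da 56 38

46 da 56 38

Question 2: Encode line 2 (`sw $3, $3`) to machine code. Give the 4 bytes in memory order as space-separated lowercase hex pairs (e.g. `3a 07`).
line 2 (sw): pack op=0x24:8|rd=3:2|rs=3:2|pad=0:20 = 0x24f00000; big→ 24 f0 00 00

24 f0 00 00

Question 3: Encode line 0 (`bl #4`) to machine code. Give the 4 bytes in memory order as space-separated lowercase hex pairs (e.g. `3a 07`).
0. bl fields op=0xdf:8|imm=4:24 → word df000004h → df 00 00 04

df 00 00 04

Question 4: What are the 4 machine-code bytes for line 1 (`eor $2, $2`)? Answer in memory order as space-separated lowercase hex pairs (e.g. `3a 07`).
1. eor fields op=0xe0:8|rd=2:2|rs=2:2|pad=0:20 → word e0a00000h → e0 a0 00 00

e0 a0 00 00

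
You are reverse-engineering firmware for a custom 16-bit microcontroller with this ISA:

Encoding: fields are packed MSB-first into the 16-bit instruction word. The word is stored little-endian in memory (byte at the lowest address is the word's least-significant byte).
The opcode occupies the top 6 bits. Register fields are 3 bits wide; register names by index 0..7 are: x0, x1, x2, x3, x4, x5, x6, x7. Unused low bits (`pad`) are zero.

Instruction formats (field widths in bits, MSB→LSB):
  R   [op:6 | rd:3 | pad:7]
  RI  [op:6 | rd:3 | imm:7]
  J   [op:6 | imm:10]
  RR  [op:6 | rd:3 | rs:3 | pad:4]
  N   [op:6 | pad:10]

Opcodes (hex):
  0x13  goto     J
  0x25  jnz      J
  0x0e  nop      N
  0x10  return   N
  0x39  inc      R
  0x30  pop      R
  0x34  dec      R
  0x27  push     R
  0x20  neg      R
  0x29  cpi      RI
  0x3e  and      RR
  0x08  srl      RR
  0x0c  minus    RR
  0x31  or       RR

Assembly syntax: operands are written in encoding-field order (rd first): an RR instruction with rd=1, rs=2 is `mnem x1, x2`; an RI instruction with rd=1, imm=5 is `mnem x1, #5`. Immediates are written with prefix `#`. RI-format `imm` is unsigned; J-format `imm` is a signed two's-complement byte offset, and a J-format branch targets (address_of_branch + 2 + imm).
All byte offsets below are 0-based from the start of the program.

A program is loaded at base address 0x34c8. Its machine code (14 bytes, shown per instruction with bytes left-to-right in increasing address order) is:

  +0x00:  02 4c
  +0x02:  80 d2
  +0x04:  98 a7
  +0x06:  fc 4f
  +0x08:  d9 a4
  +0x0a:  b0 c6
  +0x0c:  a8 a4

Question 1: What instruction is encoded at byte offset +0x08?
+0x08: d9 a4 ⇒ word 0xa4d9 (little)
  op=0xa4d9>>10=0x29 ⇒ cpi (RI)
  rd@[9:7]=0x1 ⇒ x1
  imm@[6:0]=0x59 ⇒ #89

cpi x1, #89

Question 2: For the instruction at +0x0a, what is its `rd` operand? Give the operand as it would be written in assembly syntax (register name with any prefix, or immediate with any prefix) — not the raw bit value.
@+0a  little-endian(b0 c6) = 0xc6b0
  top 6b → 0x31 → or [RR]
  rd: (w>>7)&0x7=0x5 → x5
  rs: (w>>4)&0x7=0x3 → x3

x5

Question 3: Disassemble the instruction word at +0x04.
[04] 98 a7 → 0xa798
  top 6b → 0x29 → cpi [RI]
  rd@[9:7]=0x7 ⇒ x7
  imm@[6:0]=0x18 ⇒ #24

cpi x7, #24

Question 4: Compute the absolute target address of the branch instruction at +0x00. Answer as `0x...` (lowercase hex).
0x34cc

@+00  little-endian(02 4c) = 0x4c02
  opcode bits[15:10]=0x13: goto/J
  imm: (w>>0)&0x3ff=0x2 → #2
  target = base 0x34c8 + off 0x00 + 2 + imm 2 = 0x34cc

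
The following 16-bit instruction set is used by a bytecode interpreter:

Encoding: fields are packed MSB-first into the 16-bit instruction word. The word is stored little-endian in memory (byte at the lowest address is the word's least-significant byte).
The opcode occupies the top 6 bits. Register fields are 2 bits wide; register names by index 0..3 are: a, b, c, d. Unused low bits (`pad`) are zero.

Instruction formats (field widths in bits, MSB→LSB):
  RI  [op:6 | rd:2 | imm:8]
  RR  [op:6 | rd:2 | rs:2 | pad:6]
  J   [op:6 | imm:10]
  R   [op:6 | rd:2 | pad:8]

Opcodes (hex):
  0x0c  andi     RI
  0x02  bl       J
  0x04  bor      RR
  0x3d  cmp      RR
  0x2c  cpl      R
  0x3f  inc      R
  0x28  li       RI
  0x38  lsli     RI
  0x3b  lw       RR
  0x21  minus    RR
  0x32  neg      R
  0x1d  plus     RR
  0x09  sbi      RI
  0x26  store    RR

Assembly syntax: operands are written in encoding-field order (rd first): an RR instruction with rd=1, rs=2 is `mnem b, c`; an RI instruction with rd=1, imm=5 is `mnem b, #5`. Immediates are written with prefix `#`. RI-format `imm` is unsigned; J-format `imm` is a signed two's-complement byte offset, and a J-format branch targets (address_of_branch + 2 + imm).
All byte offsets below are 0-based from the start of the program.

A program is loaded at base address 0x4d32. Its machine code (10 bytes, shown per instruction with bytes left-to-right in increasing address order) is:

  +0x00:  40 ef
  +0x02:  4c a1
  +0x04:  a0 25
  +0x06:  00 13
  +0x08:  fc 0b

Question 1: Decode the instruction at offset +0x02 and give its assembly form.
li b, #76

[02] 4c a1 → 0xa14c
  top 6b → 0x28 → li [RI]
  rd@[9:8]=0x1 ⇒ b
  imm@[7:0]=0x4c ⇒ #76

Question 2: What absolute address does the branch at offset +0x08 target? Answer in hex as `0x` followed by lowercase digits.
@+08  little-endian(fc 0b) = 0x0bfc
  top 6b → 0x2 → bl [J]
  imm@[9:0]=0x3fc (s10→-4) ⇒ #-4
  target = base 0x4d32 + off 0x08 + 2 + imm -4 = 0x4d38

0x4d38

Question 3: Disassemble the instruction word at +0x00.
lw d, b

+0x00: 40 ef ⇒ word 0xef40 (little)
  opcode bits[15:10]=0x3b: lw/RR
  rd: (w>>8)&0x3=0x3 → d
  rs: (w>>6)&0x3=0x1 → b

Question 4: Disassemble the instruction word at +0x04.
[04] a0 25 → 0x25a0
  top 6b → 0x9 → sbi [RI]
  [9:8] rd=1 = b
  [7:0] imm=160 = #160

sbi b, #160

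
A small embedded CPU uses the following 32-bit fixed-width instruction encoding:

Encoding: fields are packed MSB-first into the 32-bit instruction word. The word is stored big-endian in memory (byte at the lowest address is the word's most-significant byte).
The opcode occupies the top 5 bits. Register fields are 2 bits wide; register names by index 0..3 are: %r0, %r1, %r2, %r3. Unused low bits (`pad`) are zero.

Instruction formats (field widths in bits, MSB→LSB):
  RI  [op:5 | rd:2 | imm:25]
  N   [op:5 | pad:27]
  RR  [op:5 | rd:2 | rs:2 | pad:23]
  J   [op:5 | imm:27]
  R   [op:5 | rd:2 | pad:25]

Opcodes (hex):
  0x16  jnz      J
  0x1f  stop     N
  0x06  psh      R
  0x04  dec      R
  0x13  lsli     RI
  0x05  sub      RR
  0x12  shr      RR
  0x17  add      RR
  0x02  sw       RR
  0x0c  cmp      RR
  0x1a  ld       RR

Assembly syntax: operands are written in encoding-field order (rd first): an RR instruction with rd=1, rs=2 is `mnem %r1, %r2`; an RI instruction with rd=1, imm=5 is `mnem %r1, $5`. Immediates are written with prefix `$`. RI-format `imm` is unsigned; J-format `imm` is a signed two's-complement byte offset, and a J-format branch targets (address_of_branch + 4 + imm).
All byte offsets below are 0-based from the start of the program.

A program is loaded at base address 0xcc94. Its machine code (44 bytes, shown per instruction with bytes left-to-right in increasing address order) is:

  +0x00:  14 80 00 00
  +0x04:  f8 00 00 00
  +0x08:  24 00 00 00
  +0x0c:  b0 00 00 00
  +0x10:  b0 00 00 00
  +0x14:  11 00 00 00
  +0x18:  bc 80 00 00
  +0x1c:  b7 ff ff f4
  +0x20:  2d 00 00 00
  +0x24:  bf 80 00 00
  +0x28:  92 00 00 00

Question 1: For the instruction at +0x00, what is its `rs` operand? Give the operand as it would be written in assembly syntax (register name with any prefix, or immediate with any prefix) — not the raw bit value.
%r1

off 0x00: read 14 80 00 00 as big → 0x14800000
  op=0x14800000>>27=0x2 ⇒ sw (RR)
  rd@[26:25]=0x2 ⇒ %r2
  rs@[24:23]=0x1 ⇒ %r1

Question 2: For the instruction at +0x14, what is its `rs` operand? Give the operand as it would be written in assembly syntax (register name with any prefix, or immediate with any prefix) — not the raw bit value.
%r2

@+14  big-endian(11 00 00 00) = 0x11000000
  opcode bits[31:27]=0x2: sw/RR
  rd@[26:25]=0x0 ⇒ %r0
  rs@[24:23]=0x2 ⇒ %r2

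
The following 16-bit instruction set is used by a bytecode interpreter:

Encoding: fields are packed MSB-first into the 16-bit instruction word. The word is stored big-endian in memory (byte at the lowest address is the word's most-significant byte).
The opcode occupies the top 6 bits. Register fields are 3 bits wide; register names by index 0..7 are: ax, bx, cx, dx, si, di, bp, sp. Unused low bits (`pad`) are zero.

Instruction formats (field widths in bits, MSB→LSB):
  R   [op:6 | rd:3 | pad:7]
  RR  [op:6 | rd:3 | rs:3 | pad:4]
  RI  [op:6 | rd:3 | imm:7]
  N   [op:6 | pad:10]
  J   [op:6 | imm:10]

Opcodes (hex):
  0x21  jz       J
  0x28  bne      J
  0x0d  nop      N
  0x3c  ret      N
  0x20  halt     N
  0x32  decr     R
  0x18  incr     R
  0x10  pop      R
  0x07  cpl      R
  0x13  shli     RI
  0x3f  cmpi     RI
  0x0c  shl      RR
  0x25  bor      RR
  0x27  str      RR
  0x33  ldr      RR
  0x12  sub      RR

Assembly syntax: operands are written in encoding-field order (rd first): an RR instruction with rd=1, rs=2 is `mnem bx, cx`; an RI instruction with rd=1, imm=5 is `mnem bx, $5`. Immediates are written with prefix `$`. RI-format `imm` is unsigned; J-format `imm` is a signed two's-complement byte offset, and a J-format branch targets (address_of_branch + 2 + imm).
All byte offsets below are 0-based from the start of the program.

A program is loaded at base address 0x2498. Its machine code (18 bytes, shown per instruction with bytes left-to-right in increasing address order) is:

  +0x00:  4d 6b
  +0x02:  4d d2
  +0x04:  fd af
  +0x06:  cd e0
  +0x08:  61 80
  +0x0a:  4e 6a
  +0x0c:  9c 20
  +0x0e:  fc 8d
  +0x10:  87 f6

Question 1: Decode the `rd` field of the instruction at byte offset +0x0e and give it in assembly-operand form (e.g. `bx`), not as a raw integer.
bx

[0e] fc 8d → 0xfc8d
  top 6b → 0x3f → cmpi [RI]
  [9:7] rd=1 = bx
  [6:0] imm=13 = $13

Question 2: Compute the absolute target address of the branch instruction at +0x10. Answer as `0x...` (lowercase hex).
+0x10: 87 f6 ⇒ word 0x87f6 (big)
  opcode bits[15:10]=0x21: jz/J
  imm: (w>>0)&0x3ff=0x3f6 (s10→-10) → $-10
  target = base 0x2498 + off 0x10 + 2 + imm -10 = 0x24a0

0x24a0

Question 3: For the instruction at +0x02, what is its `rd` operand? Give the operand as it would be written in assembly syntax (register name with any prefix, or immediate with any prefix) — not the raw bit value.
dx

[02] 4d d2 → 0x4dd2
  top 6b → 0x13 → shli [RI]
  rd: (w>>7)&0x7=0x3 → dx
  imm: (w>>0)&0x7f=0x52 → $82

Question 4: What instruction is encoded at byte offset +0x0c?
str ax, cx

[0c] 9c 20 → 0x9c20
  op=0x9c20>>10=0x27 ⇒ str (RR)
  [9:7] rd=0 = ax
  [6:4] rs=2 = cx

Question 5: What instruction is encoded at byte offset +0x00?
shli cx, $107

+0x00: 4d 6b ⇒ word 0x4d6b (big)
  op=0x4d6b>>10=0x13 ⇒ shli (RI)
  [9:7] rd=2 = cx
  [6:0] imm=107 = $107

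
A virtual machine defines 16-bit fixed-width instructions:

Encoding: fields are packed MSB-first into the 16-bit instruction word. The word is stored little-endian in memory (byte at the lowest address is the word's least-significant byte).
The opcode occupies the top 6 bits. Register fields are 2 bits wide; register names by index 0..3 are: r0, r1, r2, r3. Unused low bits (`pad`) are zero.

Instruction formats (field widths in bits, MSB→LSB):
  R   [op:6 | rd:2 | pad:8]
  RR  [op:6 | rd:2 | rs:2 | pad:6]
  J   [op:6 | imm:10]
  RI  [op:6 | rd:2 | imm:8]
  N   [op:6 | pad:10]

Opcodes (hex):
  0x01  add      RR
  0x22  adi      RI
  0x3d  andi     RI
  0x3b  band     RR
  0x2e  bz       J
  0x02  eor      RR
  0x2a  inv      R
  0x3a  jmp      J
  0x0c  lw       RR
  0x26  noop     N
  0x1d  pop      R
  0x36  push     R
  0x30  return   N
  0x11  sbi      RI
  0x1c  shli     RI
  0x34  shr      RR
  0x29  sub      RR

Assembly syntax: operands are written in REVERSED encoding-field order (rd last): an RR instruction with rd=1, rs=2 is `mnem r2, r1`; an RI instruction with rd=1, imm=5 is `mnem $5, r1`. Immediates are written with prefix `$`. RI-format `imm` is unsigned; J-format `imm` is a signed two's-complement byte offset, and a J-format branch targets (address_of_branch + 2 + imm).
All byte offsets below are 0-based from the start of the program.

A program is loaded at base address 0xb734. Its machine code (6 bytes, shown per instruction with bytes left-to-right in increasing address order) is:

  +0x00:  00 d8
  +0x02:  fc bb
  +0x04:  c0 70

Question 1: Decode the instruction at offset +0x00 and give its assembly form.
push r0

[00] 00 d8 → 0xd800
  top 6b → 0x36 → push [R]
  rd: (w>>8)&0x3=0x0 → r0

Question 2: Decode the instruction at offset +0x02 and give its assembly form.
bz $-4

+0x02: fc bb ⇒ word 0xbbfc (little)
  op=0xbbfc>>10=0x2e ⇒ bz (J)
  imm: (w>>0)&0x3ff=0x3fc (s10→-4) → $-4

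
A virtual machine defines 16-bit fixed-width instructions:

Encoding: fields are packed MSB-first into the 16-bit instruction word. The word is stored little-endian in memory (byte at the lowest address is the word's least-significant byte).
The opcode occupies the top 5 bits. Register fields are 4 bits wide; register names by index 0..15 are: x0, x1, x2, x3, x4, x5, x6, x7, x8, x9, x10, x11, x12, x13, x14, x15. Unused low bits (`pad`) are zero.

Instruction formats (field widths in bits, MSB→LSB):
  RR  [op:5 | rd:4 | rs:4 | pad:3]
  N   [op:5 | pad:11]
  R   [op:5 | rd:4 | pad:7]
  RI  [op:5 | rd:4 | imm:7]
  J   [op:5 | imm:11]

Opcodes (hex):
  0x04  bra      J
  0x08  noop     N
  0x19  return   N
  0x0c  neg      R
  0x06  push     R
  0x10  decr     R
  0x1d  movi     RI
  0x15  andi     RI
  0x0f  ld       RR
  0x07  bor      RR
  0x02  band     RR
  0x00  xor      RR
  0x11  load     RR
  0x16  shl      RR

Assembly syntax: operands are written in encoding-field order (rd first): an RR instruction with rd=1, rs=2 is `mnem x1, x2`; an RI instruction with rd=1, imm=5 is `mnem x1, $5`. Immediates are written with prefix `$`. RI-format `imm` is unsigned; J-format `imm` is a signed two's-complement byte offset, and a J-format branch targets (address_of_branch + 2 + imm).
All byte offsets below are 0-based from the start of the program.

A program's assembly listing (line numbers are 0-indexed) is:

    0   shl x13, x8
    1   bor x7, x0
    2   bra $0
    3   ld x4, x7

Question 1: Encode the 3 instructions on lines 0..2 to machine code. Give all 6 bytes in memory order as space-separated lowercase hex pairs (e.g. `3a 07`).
L0: shl op=0x16:5|rd=13:4|rs=8:4|pad=0:3 ⇒ 0xb6c0 ⇒ little c0 b6
L1: bor op=0x7:5|rd=7:4|rs=0:4|pad=0:3 ⇒ 0x3b80 ⇒ little 80 3b
L2: bra op=0x4:5|imm=0:11 ⇒ 0x2000 ⇒ little 00 20

c0 b6 80 3b 00 20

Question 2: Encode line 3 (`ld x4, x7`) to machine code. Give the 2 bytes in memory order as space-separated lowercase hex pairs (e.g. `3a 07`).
38 7a

3. ld fields op=0xf:5|rd=4:4|rs=7:4|pad=0:3 → word 7a38h → 38 7a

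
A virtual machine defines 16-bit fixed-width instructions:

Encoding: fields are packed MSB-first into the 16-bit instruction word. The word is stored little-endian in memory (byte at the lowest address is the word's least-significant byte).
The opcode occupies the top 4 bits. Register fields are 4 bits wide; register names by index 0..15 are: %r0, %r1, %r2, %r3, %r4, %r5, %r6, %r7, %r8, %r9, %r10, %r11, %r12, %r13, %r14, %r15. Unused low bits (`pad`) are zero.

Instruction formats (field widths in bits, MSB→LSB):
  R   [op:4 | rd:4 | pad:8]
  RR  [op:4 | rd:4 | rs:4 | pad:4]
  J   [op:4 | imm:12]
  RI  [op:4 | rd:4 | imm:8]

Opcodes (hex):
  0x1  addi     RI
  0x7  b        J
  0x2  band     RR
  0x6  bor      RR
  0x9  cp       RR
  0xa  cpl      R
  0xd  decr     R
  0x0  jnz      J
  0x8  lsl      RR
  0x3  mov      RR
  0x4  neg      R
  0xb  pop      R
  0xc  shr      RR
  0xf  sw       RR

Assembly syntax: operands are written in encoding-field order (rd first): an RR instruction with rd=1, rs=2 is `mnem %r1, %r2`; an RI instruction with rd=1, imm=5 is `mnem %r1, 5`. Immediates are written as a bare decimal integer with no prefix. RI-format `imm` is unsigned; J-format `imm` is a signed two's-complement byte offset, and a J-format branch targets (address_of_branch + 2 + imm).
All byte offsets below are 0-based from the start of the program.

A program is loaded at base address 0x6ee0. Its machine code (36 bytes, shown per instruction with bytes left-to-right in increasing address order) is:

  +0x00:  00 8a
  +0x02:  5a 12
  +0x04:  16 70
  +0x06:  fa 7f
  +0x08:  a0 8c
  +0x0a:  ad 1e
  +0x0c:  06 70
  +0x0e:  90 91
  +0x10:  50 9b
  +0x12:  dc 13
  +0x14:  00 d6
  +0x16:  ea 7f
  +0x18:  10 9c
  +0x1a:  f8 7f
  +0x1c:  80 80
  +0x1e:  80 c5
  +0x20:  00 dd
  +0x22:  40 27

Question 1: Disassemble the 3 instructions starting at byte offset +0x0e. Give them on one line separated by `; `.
off 0x0e: read 90 91 as little → 0x9190
  op=0x9190>>12=0x9 ⇒ cp (RR)
  rd: (w>>8)&0xf=0x1 → %r1
  rs: (w>>4)&0xf=0x9 → %r9
off 0x10: read 50 9b as little → 0x9b50
  op=0x9b50>>12=0x9 ⇒ cp (RR)
  rd: (w>>8)&0xf=0xb → %r11
  rs: (w>>4)&0xf=0x5 → %r5
off 0x12: read dc 13 as little → 0x13dc
  op=0x13dc>>12=0x1 ⇒ addi (RI)
  rd: (w>>8)&0xf=0x3 → %r3
  imm: (w>>0)&0xff=0xdc → 220

cp %r1, %r9; cp %r11, %r5; addi %r3, 220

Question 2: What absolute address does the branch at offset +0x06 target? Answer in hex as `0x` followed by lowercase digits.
0x6ee2

+0x06: fa 7f ⇒ word 0x7ffa (little)
  opcode bits[15:12]=0x7: b/J
  imm@[11:0]=0xffa (s12→-6) ⇒ -6
  target = base 0x6ee0 + off 0x06 + 2 + imm -6 = 0x6ee2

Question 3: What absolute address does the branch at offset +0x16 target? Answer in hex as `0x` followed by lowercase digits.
@+16  little-endian(ea 7f) = 0x7fea
  opcode bits[15:12]=0x7: b/J
  [11:0] imm=4074 (s12→-22) = -22
  target = base 0x6ee0 + off 0x16 + 2 + imm -22 = 0x6ee2

0x6ee2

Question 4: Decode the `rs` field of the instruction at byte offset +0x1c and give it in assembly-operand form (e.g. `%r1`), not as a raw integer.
+0x1c: 80 80 ⇒ word 0x8080 (little)
  op=0x8080>>12=0x8 ⇒ lsl (RR)
  rd@[11:8]=0x0 ⇒ %r0
  rs@[7:4]=0x8 ⇒ %r8

%r8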